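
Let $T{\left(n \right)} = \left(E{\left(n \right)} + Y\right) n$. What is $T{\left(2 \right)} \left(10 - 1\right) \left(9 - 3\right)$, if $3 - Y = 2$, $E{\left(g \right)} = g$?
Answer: $324$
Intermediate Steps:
$Y = 1$ ($Y = 3 - 2 = 1$)
$T{\left(n \right)} = n \left(1 + n\right)$ ($T{\left(n \right)} = \left(n + 1\right) n = \left(1 + n\right) n = n \left(1 + n\right)$)
$T{\left(2 \right)} \left(10 - 1\right) \left(9 - 3\right) = 2 \left(1 + 2\right) \left(10 - 1\right) \left(9 - 3\right) = 2 \cdot 3 \cdot 9 \cdot 6 = 6 \cdot 9 \cdot 6 = 54 \cdot 6 = 324$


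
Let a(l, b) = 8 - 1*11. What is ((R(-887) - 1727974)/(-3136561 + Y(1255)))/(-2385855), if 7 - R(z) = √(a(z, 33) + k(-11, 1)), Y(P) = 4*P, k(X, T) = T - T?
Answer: -575989/2490467584185 - I*√3/7471402752555 ≈ -2.3128e-7 - 2.3182e-13*I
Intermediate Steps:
k(X, T) = 0
a(l, b) = -3 (a(l, b) = 8 - 11 = -3)
R(z) = 7 - I*√3 (R(z) = 7 - √(-3 + 0) = 7 - √(-3) = 7 - I*√3)
((R(-887) - 1727974)/(-3136561 + Y(1255)))/(-2385855) = (((7 - I*√3) - 1727974)/(-3136561 + 4*1255))/(-2385855) = ((-1727967 - I*√3)/(-3136561 + 5020))*(-1/2385855) = ((-1727967 - I*√3)/(-3131541))*(-1/2385855) = ((-1727967 - I*√3)*(-1/3131541))*(-1/2385855) = (575989/1043847 + I*√3/3131541)*(-1/2385855) = -575989/2490467584185 - I*√3/7471402752555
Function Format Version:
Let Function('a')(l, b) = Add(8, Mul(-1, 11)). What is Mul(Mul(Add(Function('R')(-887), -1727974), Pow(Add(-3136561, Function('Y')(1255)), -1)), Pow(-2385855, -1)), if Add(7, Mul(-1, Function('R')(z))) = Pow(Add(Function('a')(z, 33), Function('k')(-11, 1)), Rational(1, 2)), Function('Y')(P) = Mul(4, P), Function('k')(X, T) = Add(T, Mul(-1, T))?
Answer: Add(Rational(-575989, 2490467584185), Mul(Rational(-1, 7471402752555), I, Pow(3, Rational(1, 2)))) ≈ Add(-2.3128e-7, Mul(-2.3182e-13, I))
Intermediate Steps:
Function('k')(X, T) = 0
Function('a')(l, b) = -3 (Function('a')(l, b) = Add(8, -11) = -3)
Function('R')(z) = Add(7, Mul(-1, I, Pow(3, Rational(1, 2)))) (Function('R')(z) = Add(7, Mul(-1, Pow(Add(-3, 0), Rational(1, 2)))) = Add(7, Mul(-1, Pow(-3, Rational(1, 2)))) = Add(7, Mul(-1, Mul(I, Pow(3, Rational(1, 2))))) = Add(7, Mul(-1, I, Pow(3, Rational(1, 2)))))
Mul(Mul(Add(Function('R')(-887), -1727974), Pow(Add(-3136561, Function('Y')(1255)), -1)), Pow(-2385855, -1)) = Mul(Mul(Add(Add(7, Mul(-1, I, Pow(3, Rational(1, 2)))), -1727974), Pow(Add(-3136561, Mul(4, 1255)), -1)), Pow(-2385855, -1)) = Mul(Mul(Add(-1727967, Mul(-1, I, Pow(3, Rational(1, 2)))), Pow(Add(-3136561, 5020), -1)), Rational(-1, 2385855)) = Mul(Mul(Add(-1727967, Mul(-1, I, Pow(3, Rational(1, 2)))), Pow(-3131541, -1)), Rational(-1, 2385855)) = Mul(Mul(Add(-1727967, Mul(-1, I, Pow(3, Rational(1, 2)))), Rational(-1, 3131541)), Rational(-1, 2385855)) = Mul(Add(Rational(575989, 1043847), Mul(Rational(1, 3131541), I, Pow(3, Rational(1, 2)))), Rational(-1, 2385855)) = Add(Rational(-575989, 2490467584185), Mul(Rational(-1, 7471402752555), I, Pow(3, Rational(1, 2))))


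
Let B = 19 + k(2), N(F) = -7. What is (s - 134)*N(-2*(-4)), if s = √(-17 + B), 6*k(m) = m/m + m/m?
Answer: 938 - 7*√21/3 ≈ 927.31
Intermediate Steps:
k(m) = ⅓ (k(m) = (m/m + m/m)/6 = (1 + 1)/6 = (⅙)*2 = ⅓)
B = 58/3 (B = 19 + ⅓ = 58/3 ≈ 19.333)
s = √21/3 (s = √(-17 + 58/3) = √(7/3) = √21/3 ≈ 1.5275)
(s - 134)*N(-2*(-4)) = (√21/3 - 134)*(-7) = (-134 + √21/3)*(-7) = 938 - 7*√21/3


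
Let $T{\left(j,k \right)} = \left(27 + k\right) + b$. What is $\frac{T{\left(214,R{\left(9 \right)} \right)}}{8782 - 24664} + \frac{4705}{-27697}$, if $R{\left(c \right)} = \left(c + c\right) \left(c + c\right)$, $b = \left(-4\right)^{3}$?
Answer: $- \frac{82673849}{439883754} \approx -0.18794$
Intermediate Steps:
$b = -64$
$R{\left(c \right)} = 4 c^{2}$ ($R{\left(c \right)} = 2 c 2 c = 4 c^{2}$)
$T{\left(j,k \right)} = -37 + k$ ($T{\left(j,k \right)} = \left(27 + k\right) - 64 = -37 + k$)
$\frac{T{\left(214,R{\left(9 \right)} \right)}}{8782 - 24664} + \frac{4705}{-27697} = \frac{-37 + 4 \cdot 9^{2}}{8782 - 24664} + \frac{4705}{-27697} = \frac{-37 + 4 \cdot 81}{8782 - 24664} + 4705 \left(- \frac{1}{27697}\right) = \frac{-37 + 324}{-15882} - \frac{4705}{27697} = 287 \left(- \frac{1}{15882}\right) - \frac{4705}{27697} = - \frac{287}{15882} - \frac{4705}{27697} = - \frac{82673849}{439883754}$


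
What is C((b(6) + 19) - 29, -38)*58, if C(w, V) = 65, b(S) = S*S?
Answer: 3770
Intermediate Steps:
b(S) = S²
C((b(6) + 19) - 29, -38)*58 = 65*58 = 3770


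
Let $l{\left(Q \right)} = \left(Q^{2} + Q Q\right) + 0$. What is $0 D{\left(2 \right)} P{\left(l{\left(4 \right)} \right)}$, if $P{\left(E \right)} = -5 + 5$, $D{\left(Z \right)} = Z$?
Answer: $0$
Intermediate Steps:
$l{\left(Q \right)} = 2 Q^{2}$ ($l{\left(Q \right)} = \left(Q^{2} + Q^{2}\right) + 0 = 2 Q^{2} + 0 = 2 Q^{2}$)
$P{\left(E \right)} = 0$
$0 D{\left(2 \right)} P{\left(l{\left(4 \right)} \right)} = 0 \cdot 2 \cdot 0 = 0 \cdot 0 = 0$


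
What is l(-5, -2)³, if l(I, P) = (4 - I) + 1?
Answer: 1000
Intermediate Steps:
l(I, P) = 5 - I
l(-5, -2)³ = (5 - 1*(-5))³ = (5 + 5)³ = 10³ = 1000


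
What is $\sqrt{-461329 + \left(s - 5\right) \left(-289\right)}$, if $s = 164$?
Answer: $4 i \sqrt{31705} \approx 712.24 i$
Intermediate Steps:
$\sqrt{-461329 + \left(s - 5\right) \left(-289\right)} = \sqrt{-461329 + \left(164 - 5\right) \left(-289\right)} = \sqrt{-461329 + 159 \left(-289\right)} = \sqrt{-461329 - 45951} = \sqrt{-507280} = 4 i \sqrt{31705}$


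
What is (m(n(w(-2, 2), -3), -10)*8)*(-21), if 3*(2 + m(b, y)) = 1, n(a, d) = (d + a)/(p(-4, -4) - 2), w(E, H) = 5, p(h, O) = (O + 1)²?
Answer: 280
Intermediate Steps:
p(h, O) = (1 + O)²
n(a, d) = a/7 + d/7 (n(a, d) = (d + a)/((1 - 4)² - 2) = (a + d)/((-3)² - 2) = (a + d)/(9 - 2) = (a + d)/7 = (a + d)*(⅐) = a/7 + d/7)
m(b, y) = -5/3 (m(b, y) = -2 + (⅓)*1 = -2 + ⅓ = -5/3)
(m(n(w(-2, 2), -3), -10)*8)*(-21) = -5/3*8*(-21) = -40/3*(-21) = 280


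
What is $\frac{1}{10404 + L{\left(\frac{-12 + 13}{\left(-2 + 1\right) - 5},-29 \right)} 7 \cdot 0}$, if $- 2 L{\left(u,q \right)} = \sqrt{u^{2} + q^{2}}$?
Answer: $\frac{1}{10404} \approx 9.6117 \cdot 10^{-5}$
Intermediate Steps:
$L{\left(u,q \right)} = - \frac{\sqrt{q^{2} + u^{2}}}{2}$ ($L{\left(u,q \right)} = - \frac{\sqrt{u^{2} + q^{2}}}{2} = - \frac{\sqrt{q^{2} + u^{2}}}{2}$)
$\frac{1}{10404 + L{\left(\frac{-12 + 13}{\left(-2 + 1\right) - 5},-29 \right)} 7 \cdot 0} = \frac{1}{10404 + - \frac{\sqrt{\left(-29\right)^{2} + \left(\frac{-12 + 13}{\left(-2 + 1\right) - 5}\right)^{2}}}{2} \cdot 7 \cdot 0} = \frac{1}{10404 + - \frac{\sqrt{841 + \left(1 \frac{1}{-1 - 5}\right)^{2}}}{2} \cdot 0} = \frac{1}{10404 + - \frac{\sqrt{841 + \left(1 \frac{1}{-6}\right)^{2}}}{2} \cdot 0} = \frac{1}{10404 + - \frac{\sqrt{841 + \left(1 \left(- \frac{1}{6}\right)\right)^{2}}}{2} \cdot 0} = \frac{1}{10404 + - \frac{\sqrt{841 + \left(- \frac{1}{6}\right)^{2}}}{2} \cdot 0} = \frac{1}{10404 + - \frac{\sqrt{841 + \frac{1}{36}}}{2} \cdot 0} = \frac{1}{10404 + - \frac{\sqrt{\frac{30277}{36}}}{2} \cdot 0} = \frac{1}{10404 + - \frac{\frac{1}{6} \sqrt{30277}}{2} \cdot 0} = \frac{1}{10404 + - \frac{\sqrt{30277}}{12} \cdot 0} = \frac{1}{10404 + 0} = \frac{1}{10404}$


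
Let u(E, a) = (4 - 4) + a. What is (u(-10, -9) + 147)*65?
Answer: 8970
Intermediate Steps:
u(E, a) = a (u(E, a) = 0 + a = a)
(u(-10, -9) + 147)*65 = (-9 + 147)*65 = 138*65 = 8970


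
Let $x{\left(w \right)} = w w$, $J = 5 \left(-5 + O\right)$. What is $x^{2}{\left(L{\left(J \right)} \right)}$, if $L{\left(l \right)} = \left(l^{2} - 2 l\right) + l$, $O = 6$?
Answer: $160000$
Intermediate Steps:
$J = 5$ ($J = 5 \left(-5 + 6\right) = 5 \cdot 1 = 5$)
$L{\left(l \right)} = l^{2} - l$
$x{\left(w \right)} = w^{2}$
$x^{2}{\left(L{\left(J \right)} \right)} = \left(\left(5 \left(-1 + 5\right)\right)^{2}\right)^{2} = \left(\left(5 \cdot 4\right)^{2}\right)^{2} = \left(20^{2}\right)^{2} = 400^{2} = 160000$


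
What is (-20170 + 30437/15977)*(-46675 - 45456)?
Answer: 2283613202811/1229 ≈ 1.8581e+9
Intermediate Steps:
(-20170 + 30437/15977)*(-46675 - 45456) = (-20170 + 30437*(1/15977))*(-92131) = (-20170 + 30437/15977)*(-92131) = -322225653/15977*(-92131) = 2283613202811/1229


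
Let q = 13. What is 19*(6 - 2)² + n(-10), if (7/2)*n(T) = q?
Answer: 2154/7 ≈ 307.71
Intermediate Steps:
n(T) = 26/7 (n(T) = (2/7)*13 = 26/7)
19*(6 - 2)² + n(-10) = 19*(6 - 2)² + 26/7 = 19*4² + 26/7 = 19*16 + 26/7 = 304 + 26/7 = 2154/7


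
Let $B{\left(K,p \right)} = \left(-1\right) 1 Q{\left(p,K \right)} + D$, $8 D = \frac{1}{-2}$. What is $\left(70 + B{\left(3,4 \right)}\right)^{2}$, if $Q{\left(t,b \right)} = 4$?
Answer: $\frac{1113025}{256} \approx 4347.8$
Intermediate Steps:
$D = - \frac{1}{16}$ ($D = \frac{1}{8 \left(-2\right)} = \frac{1}{8} \left(- \frac{1}{2}\right) = - \frac{1}{16} \approx -0.0625$)
$B{\left(K,p \right)} = - \frac{65}{16}$ ($B{\left(K,p \right)} = \left(-1\right) 1 \cdot 4 - \frac{1}{16} = \left(-1\right) 4 - \frac{1}{16} = -4 - \frac{1}{16} = - \frac{65}{16}$)
$\left(70 + B{\left(3,4 \right)}\right)^{2} = \left(70 - \frac{65}{16}\right)^{2} = \left(\frac{1055}{16}\right)^{2} = \frac{1113025}{256}$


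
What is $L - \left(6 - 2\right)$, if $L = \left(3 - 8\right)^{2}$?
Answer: $21$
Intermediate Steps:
$L = 25$ ($L = \left(-5\right)^{2} = 25$)
$L - \left(6 - 2\right) = 25 - \left(6 - 2\right) = 25 - 4 = 21$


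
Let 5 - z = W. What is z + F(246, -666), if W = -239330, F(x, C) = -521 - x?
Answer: 238568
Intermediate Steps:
z = 239335 (z = 5 - 1*(-239330) = 5 + 239330 = 239335)
z + F(246, -666) = 239335 + (-521 - 1*246) = 239335 + (-521 - 246) = 239335 - 767 = 238568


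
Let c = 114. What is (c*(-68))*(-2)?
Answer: 15504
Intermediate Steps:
(c*(-68))*(-2) = (114*(-68))*(-2) = -7752*(-2) = 15504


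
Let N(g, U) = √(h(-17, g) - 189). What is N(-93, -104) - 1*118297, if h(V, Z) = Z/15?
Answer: -118297 + 4*I*√305/5 ≈ -1.183e+5 + 13.971*I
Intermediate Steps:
h(V, Z) = Z/15 (h(V, Z) = Z*(1/15) = Z/15)
N(g, U) = √(-189 + g/15) (N(g, U) = √(g/15 - 189) = √(-189 + g/15))
N(-93, -104) - 1*118297 = √(-42525 + 15*(-93))/15 - 1*118297 = √(-42525 - 1395)/15 - 118297 = √(-43920)/15 - 118297 = (12*I*√305)/15 - 118297 = 4*I*√305/5 - 118297 = -118297 + 4*I*√305/5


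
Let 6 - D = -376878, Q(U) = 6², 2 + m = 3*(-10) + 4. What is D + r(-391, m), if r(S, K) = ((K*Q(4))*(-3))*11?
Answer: 410148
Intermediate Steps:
m = -28 (m = -2 + (3*(-10) + 4) = -2 + (-30 + 4) = -2 - 26 = -28)
Q(U) = 36
D = 376884 (D = 6 - 1*(-376878) = 6 + 376878 = 376884)
r(S, K) = -1188*K (r(S, K) = ((K*36)*(-3))*11 = ((36*K)*(-3))*11 = -108*K*11 = -1188*K)
D + r(-391, m) = 376884 - 1188*(-28) = 376884 + 33264 = 410148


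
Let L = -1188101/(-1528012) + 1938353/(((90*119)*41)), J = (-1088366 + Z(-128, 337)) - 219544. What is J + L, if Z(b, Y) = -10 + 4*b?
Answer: -438954525203895947/335482674660 ≈ -1.3084e+6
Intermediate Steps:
J = -1308432 (J = (-1088366 + (-10 + 4*(-128))) - 219544 = (-1088366 + (-10 - 512)) - 219544 = (-1088366 - 522) - 219544 = -1088888 - 219544 = -1308432)
L = 1741766837173/335482674660 (L = -1188101*(-1/1528012) + 1938353/((10710*41)) = 1188101/1528012 + 1938353/439110 = 1741766837173/335482674660 ≈ 5.1918)
J + L = -1308432 + 1741766837173/335482674660 = -438954525203895947/335482674660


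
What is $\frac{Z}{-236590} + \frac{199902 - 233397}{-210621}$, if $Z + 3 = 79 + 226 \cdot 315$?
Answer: $- \frac{1180922356}{8305137065} \approx -0.14219$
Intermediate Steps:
$Z = 71266$ ($Z = -3 + \left(79 + 226 \cdot 315\right) = -3 + \left(79 + 71190\right) = -3 + 71269 = 71266$)
$\frac{Z}{-236590} + \frac{199902 - 233397}{-210621} = \frac{71266}{-236590} + \frac{199902 - 233397}{-210621} = 71266 \left(- \frac{1}{236590}\right) + \left(199902 - 233397\right) \left(- \frac{1}{210621}\right) = - \frac{35633}{118295} - - \frac{11165}{70207} = - \frac{35633}{118295} + \frac{11165}{70207} = - \frac{1180922356}{8305137065}$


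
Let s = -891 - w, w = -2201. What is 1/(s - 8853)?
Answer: -1/7543 ≈ -0.00013257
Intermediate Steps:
s = 1310 (s = -891 - 1*(-2201) = -891 + 2201 = 1310)
1/(s - 8853) = 1/(1310 - 8853) = 1/(-7543) = -1/7543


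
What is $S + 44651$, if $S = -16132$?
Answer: $28519$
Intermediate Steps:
$S + 44651 = -16132 + 44651 = 28519$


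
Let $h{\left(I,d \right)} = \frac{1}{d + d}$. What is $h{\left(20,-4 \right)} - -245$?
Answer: $\frac{1959}{8} \approx 244.88$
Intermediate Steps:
$h{\left(I,d \right)} = \frac{1}{2 d}$
$h{\left(20,-4 \right)} - -245 = \frac{1}{2 \left(-4\right)} - -245 = \frac{1}{2} \left(- \frac{1}{4}\right) + 245 = - \frac{1}{8} + 245 = \frac{1959}{8}$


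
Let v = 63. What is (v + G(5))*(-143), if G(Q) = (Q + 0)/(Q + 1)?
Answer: -54769/6 ≈ -9128.2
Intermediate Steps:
G(Q) = Q/(1 + Q)
(v + G(5))*(-143) = (63 + 5/(1 + 5))*(-143) = (63 + 5/6)*(-143) = (63 + 5*(⅙))*(-143) = (63 + ⅚)*(-143) = (383/6)*(-143) = -54769/6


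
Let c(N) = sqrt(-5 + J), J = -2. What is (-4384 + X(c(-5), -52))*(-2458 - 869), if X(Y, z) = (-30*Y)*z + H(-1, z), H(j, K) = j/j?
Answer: 14582241 - 5190120*I*sqrt(7) ≈ 1.4582e+7 - 1.3732e+7*I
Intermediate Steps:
H(j, K) = 1
c(N) = I*sqrt(7) (c(N) = sqrt(-5 - 2) = sqrt(-7) = I*sqrt(7))
X(Y, z) = 1 - 30*Y*z (X(Y, z) = (-30*Y)*z + 1 = -30*Y*z + 1 = 1 - 30*Y*z)
(-4384 + X(c(-5), -52))*(-2458 - 869) = (-4384 + (1 - 30*I*sqrt(7)*(-52)))*(-2458 - 869) = (-4384 + (1 + 1560*I*sqrt(7)))*(-3327) = (-4383 + 1560*I*sqrt(7))*(-3327) = 14582241 - 5190120*I*sqrt(7)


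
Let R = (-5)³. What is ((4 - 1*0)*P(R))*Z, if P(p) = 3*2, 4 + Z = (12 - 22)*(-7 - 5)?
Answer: 2784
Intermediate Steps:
R = -125
Z = 116 (Z = -4 + (12 - 22)*(-7 - 5) = -4 - 10*(-12) = -4 + 120 = 116)
P(p) = 6
((4 - 1*0)*P(R))*Z = ((4 - 1*0)*6)*116 = ((4 + 0)*6)*116 = (4*6)*116 = 24*116 = 2784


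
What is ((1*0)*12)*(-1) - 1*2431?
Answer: -2431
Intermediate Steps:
((1*0)*12)*(-1) - 1*2431 = (0*12)*(-1) - 2431 = 0*(-1) - 2431 = 0 - 2431 = -2431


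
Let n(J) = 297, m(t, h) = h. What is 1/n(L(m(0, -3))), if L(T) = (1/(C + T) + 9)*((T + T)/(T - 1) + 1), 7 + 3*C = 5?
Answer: 1/297 ≈ 0.0033670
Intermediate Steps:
C = -2/3 (C = -7/3 + (1/3)*5 = -7/3 + 5/3 = -2/3 ≈ -0.66667)
L(T) = (1 + 2*T/(-1 + T))*(9 + 1/(-2/3 + T)) (L(T) = (1/(-2/3 + T) + 9)*((T + T)/(T - 1) + 1) = (9 + 1/(-2/3 + T))*((2*T)/(-1 + T) + 1) = (9 + 1/(-2/3 + T))*(2*T/(-1 + T) + 1) = (9 + 1/(-2/3 + T))*(1 + 2*T/(-1 + T)) = (1 + 2*T/(-1 + T))*(9 + 1/(-2/3 + T)))
1/n(L(m(0, -3))) = 1/297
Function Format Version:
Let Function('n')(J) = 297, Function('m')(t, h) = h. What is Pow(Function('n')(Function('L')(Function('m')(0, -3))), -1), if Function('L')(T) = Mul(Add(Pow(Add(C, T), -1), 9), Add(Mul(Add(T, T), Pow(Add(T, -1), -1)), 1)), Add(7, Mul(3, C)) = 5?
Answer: Rational(1, 297) ≈ 0.0033670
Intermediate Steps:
C = Rational(-2, 3) (C = Add(Rational(-7, 3), Mul(Rational(1, 3), 5)) = Add(Rational(-7, 3), Rational(5, 3)) = Rational(-2, 3) ≈ -0.66667)
Function('L')(T) = Mul(Add(1, Mul(2, T, Pow(Add(-1, T), -1))), Add(9, Pow(Add(Rational(-2, 3), T), -1))) (Function('L')(T) = Mul(Add(Pow(Add(Rational(-2, 3), T), -1), 9), Add(Mul(Add(T, T), Pow(Add(T, -1), -1)), 1)) = Mul(Add(9, Pow(Add(Rational(-2, 3), T), -1)), Add(Mul(Mul(2, T), Pow(Add(-1, T), -1)), 1)) = Mul(Add(9, Pow(Add(Rational(-2, 3), T), -1)), Add(Mul(2, T, Pow(Add(-1, T), -1)), 1)) = Mul(Add(9, Pow(Add(Rational(-2, 3), T), -1)), Add(1, Mul(2, T, Pow(Add(-1, T), -1)))) = Mul(Add(1, Mul(2, T, Pow(Add(-1, T), -1))), Add(9, Pow(Add(Rational(-2, 3), T), -1))))
Pow(Function('n')(Function('L')(Function('m')(0, -3))), -1) = Pow(297, -1) = Rational(1, 297)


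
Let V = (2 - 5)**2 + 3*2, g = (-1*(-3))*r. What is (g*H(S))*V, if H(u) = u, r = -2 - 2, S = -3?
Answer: 540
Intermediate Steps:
r = -4
g = -12 (g = -1*(-3)*(-4) = 3*(-4) = -12)
V = 15 (V = (-3)**2 + 6 = 9 + 6 = 15)
(g*H(S))*V = -12*(-3)*15 = 36*15 = 540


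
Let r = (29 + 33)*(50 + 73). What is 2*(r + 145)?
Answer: 15542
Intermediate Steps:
r = 7626 (r = 62*123 = 7626)
2*(r + 145) = 2*(7626 + 145) = 2*7771 = 15542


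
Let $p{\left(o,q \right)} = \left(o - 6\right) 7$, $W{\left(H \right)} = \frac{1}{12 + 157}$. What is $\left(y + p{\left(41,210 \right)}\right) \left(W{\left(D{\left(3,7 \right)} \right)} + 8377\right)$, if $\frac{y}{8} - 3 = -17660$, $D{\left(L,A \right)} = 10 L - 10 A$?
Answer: $- \frac{15356249758}{13} \approx -1.1812 \cdot 10^{9}$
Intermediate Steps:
$D{\left(L,A \right)} = - 10 A + 10 L$
$y = -141256$ ($y = 24 + 8 \left(-17660\right) = 24 - 141280 = -141256$)
$W{\left(H \right)} = \frac{1}{169}$
$p{\left(o,q \right)} = -42 + 7 o$ ($p{\left(o,q \right)} = \left(-6 + o\right) 7 = -42 + 7 o$)
$\left(y + p{\left(41,210 \right)}\right) \left(W{\left(D{\left(3,7 \right)} \right)} + 8377\right) = \left(-141256 + \left(-42 + 7 \cdot 41\right)\right) \left(\frac{1}{169} + 8377\right) = \left(-141256 + \left(-42 + 287\right)\right) \frac{1415714}{169} = \left(-141256 + 245\right) \frac{1415714}{169} = \left(-141011\right) \frac{1415714}{169} = - \frac{15356249758}{13}$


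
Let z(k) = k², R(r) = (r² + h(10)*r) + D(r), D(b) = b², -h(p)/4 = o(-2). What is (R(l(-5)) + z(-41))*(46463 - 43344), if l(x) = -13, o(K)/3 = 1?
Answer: 6783825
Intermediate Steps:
o(K) = 3 (o(K) = 3*1 = 3)
h(p) = -12 (h(p) = -4*3 = -12)
R(r) = -12*r + 2*r² (R(r) = (r² - 12*r) + r² = -12*r + 2*r²)
(R(l(-5)) + z(-41))*(46463 - 43344) = (2*(-13)*(-6 - 13) + (-41)²)*(46463 - 43344) = (2*(-13)*(-19) + 1681)*3119 = (494 + 1681)*3119 = 2175*3119 = 6783825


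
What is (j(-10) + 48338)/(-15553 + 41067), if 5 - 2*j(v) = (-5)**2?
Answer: 24164/12757 ≈ 1.8942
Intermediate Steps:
j(v) = -10 (j(v) = 5/2 - 1/2*(-5)**2 = 5/2 - 1/2*25 = 5/2 - 25/2 = -10)
(j(-10) + 48338)/(-15553 + 41067) = (-10 + 48338)/(-15553 + 41067) = 48328/25514 = 48328*(1/25514) = 24164/12757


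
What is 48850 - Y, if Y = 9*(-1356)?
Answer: 61054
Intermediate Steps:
Y = -12204
48850 - Y = 48850 - 1*(-12204) = 48850 + 12204 = 61054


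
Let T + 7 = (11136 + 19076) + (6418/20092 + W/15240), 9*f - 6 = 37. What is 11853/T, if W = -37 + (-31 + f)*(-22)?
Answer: 8166179822040/20810120589377 ≈ 0.39241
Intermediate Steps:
f = 43/9 (f = ⅔ + (⅑)*37 = ⅔ + 37/9 = 43/9 ≈ 4.7778)
W = 4859/9 (W = -37 + (-31 + 43/9)*(-22) = -37 - 236/9*(-22) = -37 + 5192/9 = 4859/9 ≈ 539.89)
T = 20810120589377/688954680 (T = -7 + ((11136 + 19076) + (6418/20092 + (4859/9)/15240)) = -7 + (30212 + (6418*(1/20092) + (4859/9)*(1/15240))) = -7 + (30212 + (3209/10046 + 4859/137160)) = -7 + (30212 + 244479977/688954680) = -7 + 20814943272137/688954680 = 20810120589377/688954680 ≈ 30205.)
11853/T = 11853/(20810120589377/688954680) = 11853*(688954680/20810120589377) = 8166179822040/20810120589377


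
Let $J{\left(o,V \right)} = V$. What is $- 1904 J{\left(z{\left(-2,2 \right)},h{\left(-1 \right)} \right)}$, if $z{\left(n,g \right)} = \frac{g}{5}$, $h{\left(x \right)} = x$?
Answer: $1904$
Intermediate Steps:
$z{\left(n,g \right)} = \frac{g}{5}$ ($z{\left(n,g \right)} = g \frac{1}{5} = \frac{g}{5}$)
$- 1904 J{\left(z{\left(-2,2 \right)},h{\left(-1 \right)} \right)} = \left(-1904\right) \left(-1\right) = 1904$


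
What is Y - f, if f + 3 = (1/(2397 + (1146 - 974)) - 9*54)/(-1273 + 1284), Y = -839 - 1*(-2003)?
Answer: 3111526/2569 ≈ 1211.2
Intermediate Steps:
Y = 1164 (Y = -839 + 2003 = 1164)
f = -121210/2569 (f = -3 + (1/(2397 + (1146 - 974)) - 9*54)/(-1273 + 1284) = -3 + (1/(2397 + 172) - 486)/11 = -3 + (1/2569 - 486)*(1/11) = -3 - 1248533/2569*1/11 = -3 - 113503/2569 = -121210/2569 ≈ -47.182)
Y - f = 1164 - 1*(-121210/2569) = 1164 + 121210/2569 = 3111526/2569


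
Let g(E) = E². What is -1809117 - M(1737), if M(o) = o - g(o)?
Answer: 1206315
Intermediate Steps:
M(o) = o - o²
-1809117 - M(1737) = -1809117 - 1737*(1 - 1*1737) = -1809117 - 1737*(1 - 1737) = -1809117 - 1737*(-1736) = -1809117 - 1*(-3015432) = -1809117 + 3015432 = 1206315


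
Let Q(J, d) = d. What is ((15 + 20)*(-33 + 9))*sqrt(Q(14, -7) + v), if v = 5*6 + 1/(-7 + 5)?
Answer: -1260*sqrt(10) ≈ -3984.5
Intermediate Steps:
v = 59/2 (v = 30 + 1/(-2) = 30 - 1/2 = 59/2 ≈ 29.500)
((15 + 20)*(-33 + 9))*sqrt(Q(14, -7) + v) = ((15 + 20)*(-33 + 9))*sqrt(-7 + 59/2) = (35*(-24))*sqrt(45/2) = -1260*sqrt(10)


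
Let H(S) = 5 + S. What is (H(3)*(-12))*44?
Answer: -4224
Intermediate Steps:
(H(3)*(-12))*44 = ((5 + 3)*(-12))*44 = (8*(-12))*44 = -96*44 = -4224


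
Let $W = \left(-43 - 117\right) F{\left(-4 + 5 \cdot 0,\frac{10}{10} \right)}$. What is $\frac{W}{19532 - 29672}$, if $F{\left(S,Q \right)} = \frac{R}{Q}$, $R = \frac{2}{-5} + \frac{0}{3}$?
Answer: $- \frac{16}{2535} \approx -0.0063116$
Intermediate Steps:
$R = - \frac{2}{5}$ ($R = 2 \left(- \frac{1}{5}\right) + 0 \cdot \frac{1}{3} = - \frac{2}{5} + 0 = - \frac{2}{5} \approx -0.4$)
$F{\left(S,Q \right)} = - \frac{2}{5 Q}$
$W = 64$ ($W = \left(-43 - 117\right) \left(- \frac{2}{5 \cdot \frac{10}{10}}\right) = - 160 \left(- \frac{2}{5 \cdot 10 \cdot \frac{1}{10}}\right) = - 160 \left(- \frac{2}{5 \cdot 1}\right) = - 160 \left(\left(- \frac{2}{5}\right) 1\right) = \left(-160\right) \left(- \frac{2}{5}\right) = 64$)
$\frac{W}{19532 - 29672} = \frac{64}{19532 - 29672} = \frac{64}{-10140} = 64 \left(- \frac{1}{10140}\right) = - \frac{16}{2535}$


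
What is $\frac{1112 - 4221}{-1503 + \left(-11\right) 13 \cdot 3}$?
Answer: $\frac{3109}{1932} \approx 1.6092$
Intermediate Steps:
$\frac{1112 - 4221}{-1503 + \left(-11\right) 13 \cdot 3} = - \frac{3109}{-1503 - 429} = - \frac{3109}{-1932} = \left(-3109\right) \left(- \frac{1}{1932}\right) = \frac{3109}{1932}$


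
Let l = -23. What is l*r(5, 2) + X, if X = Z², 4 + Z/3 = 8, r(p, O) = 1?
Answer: 121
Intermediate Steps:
Z = 12 (Z = -12 + 3*8 = -12 + 24 = 12)
X = 144 (X = 12² = 144)
l*r(5, 2) + X = -23*1 + 144 = -23 + 144 = 121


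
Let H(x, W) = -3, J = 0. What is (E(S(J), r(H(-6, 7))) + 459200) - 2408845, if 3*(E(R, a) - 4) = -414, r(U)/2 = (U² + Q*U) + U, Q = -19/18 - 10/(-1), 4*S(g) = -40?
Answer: -1949779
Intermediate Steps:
S(g) = -10 (S(g) = (¼)*(-40) = -10)
Q = 161/18 (Q = -19*1/18 - 10*(-1) = -19/18 + 10 = 161/18 ≈ 8.9444)
r(U) = 2*U² + 179*U/9 (r(U) = 2*((U² + 161*U/18) + U) = 2*(U² + 179*U/18) = 2*U² + 179*U/9)
E(R, a) = -134 (E(R, a) = 4 + (⅓)*(-414) = 4 - 138 = -134)
(E(S(J), r(H(-6, 7))) + 459200) - 2408845 = (-134 + 459200) - 2408845 = 459066 - 2408845 = -1949779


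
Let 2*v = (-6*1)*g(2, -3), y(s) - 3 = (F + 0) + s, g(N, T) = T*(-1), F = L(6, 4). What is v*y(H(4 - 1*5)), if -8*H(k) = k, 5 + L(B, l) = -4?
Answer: 423/8 ≈ 52.875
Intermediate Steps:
L(B, l) = -9 (L(B, l) = -5 - 4 = -9)
F = -9
g(N, T) = -T
H(k) = -k/8
y(s) = -6 + s (y(s) = 3 + ((-9 + 0) + s) = 3 + (-9 + s) = -6 + s)
v = -9 (v = ((-6*1)*(-1*(-3)))/2 = (-6*3)/2 = (½)*(-18) = -9)
v*y(H(4 - 1*5)) = -9*(-6 - (4 - 1*5)/8) = -9*(-6 - (4 - 5)/8) = -9*(-6 - ⅛*(-1)) = -9*(-6 + ⅛) = -9*(-47/8) = 423/8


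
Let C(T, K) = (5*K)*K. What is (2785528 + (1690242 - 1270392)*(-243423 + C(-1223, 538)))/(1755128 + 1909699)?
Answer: 505416955978/3664827 ≈ 1.3791e+5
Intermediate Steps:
C(T, K) = 5*K²
(2785528 + (1690242 - 1270392)*(-243423 + C(-1223, 538)))/(1755128 + 1909699) = (2785528 + (1690242 - 1270392)*(-243423 + 5*538²))/(1755128 + 1909699) = (2785528 + 419850*(-243423 + 5*289444))/3664827 = (2785528 + 419850*(-243423 + 1447220))*(1/3664827) = (2785528 + 419850*1203797)*(1/3664827) = (2785528 + 505414170450)*(1/3664827) = 505416955978*(1/3664827) = 505416955978/3664827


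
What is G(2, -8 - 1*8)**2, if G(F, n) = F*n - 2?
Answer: 1156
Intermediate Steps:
G(F, n) = -2 + F*n
G(2, -8 - 1*8)**2 = (-2 + 2*(-8 - 1*8))**2 = (-2 + 2*(-8 - 8))**2 = (-2 + 2*(-16))**2 = (-2 - 32)**2 = (-34)**2 = 1156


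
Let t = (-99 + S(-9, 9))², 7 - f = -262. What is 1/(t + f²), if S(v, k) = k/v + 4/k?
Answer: 81/6664057 ≈ 1.2155e-5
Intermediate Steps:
S(v, k) = 4/k + k/v
f = 269 (f = 7 - 1*(-262) = 7 + 262 = 269)
t = 802816/81 (t = (-99 + (4/9 + 9/(-9)))² = (-99 + (4*(⅑) + 9*(-⅑)))² = (-99 + (4/9 - 1))² = (-99 - 5/9)² = (-896/9)² = 802816/81 ≈ 9911.3)
1/(t + f²) = 1/(802816/81 + 269²) = 1/(802816/81 + 72361) = 1/(6664057/81) = 81/6664057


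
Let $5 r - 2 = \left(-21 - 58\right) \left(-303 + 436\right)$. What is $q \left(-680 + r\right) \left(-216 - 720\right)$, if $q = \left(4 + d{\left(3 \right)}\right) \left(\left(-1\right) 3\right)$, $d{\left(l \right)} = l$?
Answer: $-54663336$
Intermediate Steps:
$r = -2101$ ($r = \frac{2}{5} + \frac{\left(-21 - 58\right) \left(-303 + 436\right)}{5} = \frac{2}{5} + \frac{\left(-79\right) 133}{5} = \frac{2}{5} + \frac{1}{5} \left(-10507\right) = \frac{2}{5} - \frac{10507}{5} = -2101$)
$q = -21$ ($q = \left(4 + 3\right) \left(\left(-1\right) 3\right) = 7 \left(-3\right) = -21$)
$q \left(-680 + r\right) \left(-216 - 720\right) = - 21 \left(-680 - 2101\right) \left(-216 - 720\right) = - 21 \left(\left(-2781\right) \left(-936\right)\right) = \left(-21\right) 2603016 = -54663336$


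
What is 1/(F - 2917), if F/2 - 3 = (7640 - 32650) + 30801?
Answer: 1/8671 ≈ 0.00011533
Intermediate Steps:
F = 11588 (F = 6 + 2*((7640 - 32650) + 30801) = 6 + 2*(-25010 + 30801) = 6 + 2*5791 = 6 + 11582 = 11588)
1/(F - 2917) = 1/(11588 - 2917) = 1/8671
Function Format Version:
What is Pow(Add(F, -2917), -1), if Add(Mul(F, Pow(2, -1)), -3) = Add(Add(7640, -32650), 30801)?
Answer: Rational(1, 8671) ≈ 0.00011533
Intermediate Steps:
F = 11588 (F = Add(6, Mul(2, Add(Add(7640, -32650), 30801))) = Add(6, Mul(2, Add(-25010, 30801))) = Add(6, Mul(2, 5791)) = Add(6, 11582) = 11588)
Pow(Add(F, -2917), -1) = Pow(Add(11588, -2917), -1) = Pow(8671, -1) = Rational(1, 8671)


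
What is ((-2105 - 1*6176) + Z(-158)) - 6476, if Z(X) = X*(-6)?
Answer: -13809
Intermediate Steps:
Z(X) = -6*X
((-2105 - 1*6176) + Z(-158)) - 6476 = ((-2105 - 1*6176) - 6*(-158)) - 6476 = ((-2105 - 6176) + 948) - 6476 = (-8281 + 948) - 6476 = -7333 - 6476 = -13809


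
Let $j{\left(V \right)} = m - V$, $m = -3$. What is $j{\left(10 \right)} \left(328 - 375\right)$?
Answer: $611$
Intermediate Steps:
$j{\left(V \right)} = -3 - V$
$j{\left(10 \right)} \left(328 - 375\right) = \left(-3 - 10\right) \left(328 - 375\right) = \left(-3 - 10\right) \left(-47\right) = \left(-13\right) \left(-47\right) = 611$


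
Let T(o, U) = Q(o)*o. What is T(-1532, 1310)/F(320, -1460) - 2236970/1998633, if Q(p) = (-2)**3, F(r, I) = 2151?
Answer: 6561174526/1433019861 ≈ 4.5786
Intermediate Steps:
Q(p) = -8
T(o, U) = -8*o
T(-1532, 1310)/F(320, -1460) - 2236970/1998633 = -8*(-1532)/2151 - 2236970/1998633 = 12256*(1/2151) - 2236970*1/1998633 = 12256/2151 - 2236970/1998633 = 6561174526/1433019861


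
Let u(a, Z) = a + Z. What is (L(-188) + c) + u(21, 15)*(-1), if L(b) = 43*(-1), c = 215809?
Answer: 215730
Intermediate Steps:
L(b) = -43
u(a, Z) = Z + a
(L(-188) + c) + u(21, 15)*(-1) = (-43 + 215809) + (15 + 21)*(-1) = 215766 + 36*(-1) = 215766 - 36 = 215730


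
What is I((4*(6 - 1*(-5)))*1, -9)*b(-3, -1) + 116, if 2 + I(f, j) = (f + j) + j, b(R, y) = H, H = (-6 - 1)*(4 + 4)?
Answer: -1228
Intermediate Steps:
H = -56 (H = -7*8 = -56)
b(R, y) = -56
I(f, j) = -2 + f + 2*j (I(f, j) = -2 + ((f + j) + j) = -2 + (f + 2*j) = -2 + f + 2*j)
I((4*(6 - 1*(-5)))*1, -9)*b(-3, -1) + 116 = (-2 + (4*(6 - 1*(-5)))*1 + 2*(-9))*(-56) + 116 = (-2 + (4*(6 + 5))*1 - 18)*(-56) + 116 = (-2 + (4*11)*1 - 18)*(-56) + 116 = (-2 + 44*1 - 18)*(-56) + 116 = (-2 + 44 - 18)*(-56) + 116 = 24*(-56) + 116 = -1344 + 116 = -1228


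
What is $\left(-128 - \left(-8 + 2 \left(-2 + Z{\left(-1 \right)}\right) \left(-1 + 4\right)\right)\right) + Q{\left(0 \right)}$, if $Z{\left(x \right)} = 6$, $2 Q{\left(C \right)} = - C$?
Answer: $-144$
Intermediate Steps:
$Q{\left(C \right)} = - \frac{C}{2}$ ($Q{\left(C \right)} = \frac{\left(-1\right) C}{2} = - \frac{C}{2}$)
$\left(-128 - \left(-8 + 2 \left(-2 + Z{\left(-1 \right)}\right) \left(-1 + 4\right)\right)\right) + Q{\left(0 \right)} = \left(-128 + \left(- 2 \left(-2 + 6\right) \left(-1 + 4\right) + 8\right)\right) - 0 = \left(-128 + \left(- 2 \cdot 4 \cdot 3 + 8\right)\right) + 0 = \left(-128 + \left(\left(-2\right) 12 + 8\right)\right) + 0 = \left(-128 + \left(-24 + 8\right)\right) + 0 = \left(-128 - 16\right) + 0 = -144 + 0 = -144$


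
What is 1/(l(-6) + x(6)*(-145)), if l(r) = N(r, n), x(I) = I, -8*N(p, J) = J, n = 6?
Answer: -4/3483 ≈ -0.0011484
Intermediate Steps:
N(p, J) = -J/8
l(r) = -¾ (l(r) = -⅛*6 = -¾)
1/(l(-6) + x(6)*(-145)) = 1/(-¾ + 6*(-145)) = 1/(-¾ - 870) = 1/(-3483/4) = -4/3483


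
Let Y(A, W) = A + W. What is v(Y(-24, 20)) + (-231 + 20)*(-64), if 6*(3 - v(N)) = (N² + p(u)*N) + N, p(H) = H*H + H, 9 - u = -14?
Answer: 13873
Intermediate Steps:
u = 23 (u = 9 - 1*(-14) = 9 + 14 = 23)
p(H) = H + H² (p(H) = H² + H = H + H²)
v(N) = 3 - 553*N/6 - N²/6 (v(N) = 3 - ((N² + (23*(1 + 23))*N) + N)/6 = 3 - ((N² + (23*24)*N) + N)/6 = 3 - ((N² + 552*N) + N)/6 = 3 - (N² + 553*N)/6 = 3 + (-553*N/6 - N²/6) = 3 - 553*N/6 - N²/6)
v(Y(-24, 20)) + (-231 + 20)*(-64) = (3 - 553*(-24 + 20)/6 - (-24 + 20)²/6) + (-231 + 20)*(-64) = (3 - 553/6*(-4) - ⅙*(-4)²) - 211*(-64) = (3 + 1106/3 - ⅙*16) + 13504 = (3 + 1106/3 - 8/3) + 13504 = 369 + 13504 = 13873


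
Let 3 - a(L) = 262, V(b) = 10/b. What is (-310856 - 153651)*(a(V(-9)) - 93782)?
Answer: 43682702787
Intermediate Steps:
a(L) = -259 (a(L) = 3 - 1*262 = 3 - 262 = -259)
(-310856 - 153651)*(a(V(-9)) - 93782) = (-310856 - 153651)*(-259 - 93782) = -464507*(-94041) = 43682702787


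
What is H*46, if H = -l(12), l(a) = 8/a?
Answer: -92/3 ≈ -30.667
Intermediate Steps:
H = -⅔ (H = -8/12 = -1*⅔ = -⅔ ≈ -0.66667)
H*46 = -⅔*46 = -92/3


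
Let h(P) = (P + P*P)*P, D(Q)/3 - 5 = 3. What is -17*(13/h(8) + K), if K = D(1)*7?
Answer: -1645277/576 ≈ -2856.4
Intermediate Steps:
D(Q) = 24 (D(Q) = 15 + 3*3 = 15 + 9 = 24)
h(P) = P*(P + P**2) (h(P) = (P + P**2)*P = P*(P + P**2))
K = 168 (K = 24*7 = 168)
-17*(13/h(8) + K) = -17*(13/((8**2*(1 + 8))) + 168) = -17*(13/((64*9)) + 168) = -17*(13/576 + 168) = -17*96781/576 = -1645277/576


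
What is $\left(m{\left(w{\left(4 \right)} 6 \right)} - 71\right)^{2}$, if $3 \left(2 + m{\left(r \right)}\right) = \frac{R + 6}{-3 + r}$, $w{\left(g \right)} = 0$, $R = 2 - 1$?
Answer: $\frac{440896}{81} \approx 5443.2$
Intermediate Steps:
$R = 1$ ($R = 2 - 1 = 1$)
$m{\left(r \right)} = -2 + \frac{7}{3 \left(-3 + r\right)}$ ($m{\left(r \right)} = -2 + \frac{\left(1 + 6\right) \frac{1}{-3 + r}}{3} = -2 + \frac{7 \frac{1}{-3 + r}}{3} = -2 + \frac{7}{3 \left(-3 + r\right)}$)
$\left(m{\left(w{\left(4 \right)} 6 \right)} - 71\right)^{2} = \left(\frac{25 - 6 \cdot 0 \cdot 6}{3 \left(-3 + 0 \cdot 6\right)} - 71\right)^{2} = \left(\frac{25 - 0}{3 \left(-3 + 0\right)} - 71\right)^{2} = \left(\frac{25 + 0}{3 \left(-3\right)} - 71\right)^{2} = \left(\frac{1}{3} \left(- \frac{1}{3}\right) 25 - 71\right)^{2} = \left(- \frac{25}{9} - 71\right)^{2} = \left(- \frac{664}{9}\right)^{2} = \frac{440896}{81}$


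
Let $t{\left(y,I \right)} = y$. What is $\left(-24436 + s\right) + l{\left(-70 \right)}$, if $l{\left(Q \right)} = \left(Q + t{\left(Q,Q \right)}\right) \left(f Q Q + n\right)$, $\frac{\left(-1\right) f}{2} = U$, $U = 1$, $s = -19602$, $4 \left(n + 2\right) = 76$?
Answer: $1325582$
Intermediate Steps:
$n = 17$ ($n = -2 + \frac{1}{4} \cdot 76 = -2 + 19 = 17$)
$f = -2$ ($f = \left(-2\right) 1 = -2$)
$l{\left(Q \right)} = 2 Q \left(17 - 2 Q^{2}\right)$ ($l{\left(Q \right)} = \left(Q + Q\right) \left(- 2 Q Q + 17\right) = 2 Q \left(- 2 Q^{2} + 17\right) = 2 Q \left(17 - 2 Q^{2}\right)$)
$\left(-24436 + s\right) + l{\left(-70 \right)} = \left(-24436 - 19602\right) - \left(2380 + 4 \left(-70\right)^{3}\right) = -44038 - -1369620 = -44038 + \left(1372000 - 2380\right) = -44038 + 1369620 = 1325582$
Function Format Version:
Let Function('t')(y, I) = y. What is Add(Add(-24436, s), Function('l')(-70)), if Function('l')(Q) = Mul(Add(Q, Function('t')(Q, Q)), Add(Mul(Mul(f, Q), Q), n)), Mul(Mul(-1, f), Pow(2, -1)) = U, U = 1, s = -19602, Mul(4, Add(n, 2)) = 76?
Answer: 1325582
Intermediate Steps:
n = 17 (n = Add(-2, Mul(Rational(1, 4), 76)) = Add(-2, 19) = 17)
f = -2 (f = Mul(-2, 1) = -2)
Function('l')(Q) = Mul(2, Q, Add(17, Mul(-2, Pow(Q, 2)))) (Function('l')(Q) = Mul(Add(Q, Q), Add(Mul(Mul(-2, Q), Q), 17)) = Mul(Mul(2, Q), Add(Mul(-2, Pow(Q, 2)), 17)) = Mul(Mul(2, Q), Add(17, Mul(-2, Pow(Q, 2)))) = Mul(2, Q, Add(17, Mul(-2, Pow(Q, 2)))))
Add(Add(-24436, s), Function('l')(-70)) = Add(Add(-24436, -19602), Add(Mul(-4, Pow(-70, 3)), Mul(34, -70))) = Add(-44038, Add(Mul(-4, -343000), -2380)) = Add(-44038, Add(1372000, -2380)) = Add(-44038, 1369620) = 1325582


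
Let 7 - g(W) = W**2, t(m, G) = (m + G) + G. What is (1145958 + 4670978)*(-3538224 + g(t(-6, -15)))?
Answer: -20589120592168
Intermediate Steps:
t(m, G) = m + 2*G (t(m, G) = (G + m) + G = m + 2*G)
g(W) = 7 - W**2
(1145958 + 4670978)*(-3538224 + g(t(-6, -15))) = (1145958 + 4670978)*(-3538224 + (7 - (-6 + 2*(-15))**2)) = 5816936*(-3538224 + (7 - (-6 - 30)**2)) = 5816936*(-3538224 + (7 - 1*(-36)**2)) = 5816936*(-3538224 + (7 - 1*1296)) = 5816936*(-3538224 + (7 - 1296)) = 5816936*(-3538224 - 1289) = 5816936*(-3539513) = -20589120592168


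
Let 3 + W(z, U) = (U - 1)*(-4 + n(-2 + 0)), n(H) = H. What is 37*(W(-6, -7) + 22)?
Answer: 2479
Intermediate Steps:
W(z, U) = 3 - 6*U (W(z, U) = -3 + (U - 1)*(-4 + (-2 + 0)) = -3 + (-1 + U)*(-4 - 2) = -3 + (-1 + U)*(-6) = -3 + (6 - 6*U) = 3 - 6*U)
37*(W(-6, -7) + 22) = 37*((3 - 6*(-7)) + 22) = 37*((3 + 42) + 22) = 37*(45 + 22) = 37*67 = 2479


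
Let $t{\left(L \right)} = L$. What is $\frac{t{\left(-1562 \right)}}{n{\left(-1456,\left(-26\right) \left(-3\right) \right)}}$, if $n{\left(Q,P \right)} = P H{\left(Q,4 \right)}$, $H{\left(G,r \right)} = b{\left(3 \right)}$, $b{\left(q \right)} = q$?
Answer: $- \frac{781}{117} \approx -6.6752$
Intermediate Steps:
$H{\left(G,r \right)} = 3$
$n{\left(Q,P \right)} = 3 P$ ($n{\left(Q,P \right)} = P 3 = 3 P$)
$\frac{t{\left(-1562 \right)}}{n{\left(-1456,\left(-26\right) \left(-3\right) \right)}} = - \frac{1562}{3 \left(\left(-26\right) \left(-3\right)\right)} = - \frac{1562}{3 \cdot 78} = - \frac{1562}{234} = \left(-1562\right) \frac{1}{234} = - \frac{781}{117}$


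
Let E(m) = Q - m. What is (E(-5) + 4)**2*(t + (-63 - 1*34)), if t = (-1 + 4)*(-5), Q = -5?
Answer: -1792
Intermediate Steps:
E(m) = -5 - m
t = -15 (t = 3*(-5) = -15)
(E(-5) + 4)**2*(t + (-63 - 1*34)) = ((-5 - 1*(-5)) + 4)**2*(-15 + (-63 - 1*34)) = ((-5 + 5) + 4)**2*(-15 + (-63 - 34)) = (0 + 4)**2*(-15 - 97) = 4**2*(-112) = 16*(-112) = -1792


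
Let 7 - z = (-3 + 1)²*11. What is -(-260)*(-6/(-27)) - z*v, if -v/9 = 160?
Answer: -479000/9 ≈ -53222.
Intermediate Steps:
v = -1440 (v = -9*160 = -1440)
z = -37 (z = 7 - (-3 + 1)²*11 = 7 - (-2)²*11 = 7 - 4*11 = 7 - 1*44 = 7 - 44 = -37)
-(-260)*(-6/(-27)) - z*v = -(-260)*(-6/(-27)) - (-37)*(-1440) = -(-260)*(-6*(-1/27)) - 1*53280 = -(-260)*2/9 - 53280 = -26*(-20/9) - 53280 = 520/9 - 53280 = -479000/9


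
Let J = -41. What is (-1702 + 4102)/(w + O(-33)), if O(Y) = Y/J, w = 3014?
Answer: 98400/123607 ≈ 0.79607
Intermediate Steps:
O(Y) = -Y/41 (O(Y) = Y/(-41) = Y*(-1/41) = -Y/41)
(-1702 + 4102)/(w + O(-33)) = (-1702 + 4102)/(3014 - 1/41*(-33)) = 2400/(3014 + 33/41) = 2400/(123607/41) = 2400*(41/123607) = 98400/123607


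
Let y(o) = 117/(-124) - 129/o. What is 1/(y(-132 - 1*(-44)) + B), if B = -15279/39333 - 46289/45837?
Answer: -149040288936/130552253935 ≈ -1.1416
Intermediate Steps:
y(o) = -117/124 - 129/o (y(o) = 117*(-1/124) - 129/o = -117/124 - 129/o)
B = -840342920/600968907 (B = -15279*1/39333 - 46289*1/45837 = -5093/13111 - 46289/45837 = -840342920/600968907 ≈ -1.3983)
1/(y(-132 - 1*(-44)) + B) = 1/((-117/124 - 129/(-132 - 1*(-44))) - 840342920/600968907) = 1/((-117/124 - 129/(-132 + 44)) - 840342920/600968907) = 1/((-117/124 - 129/(-88)) - 840342920/600968907) = 1/((-117/124 - 129*(-1/88)) - 840342920/600968907) = 1/((-117/124 + 129/88) - 840342920/600968907) = 1/(1425/2728 - 840342920/600968907) = 1/(-130552253935/149040288936) = -149040288936/130552253935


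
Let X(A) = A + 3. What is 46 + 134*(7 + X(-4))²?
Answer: 4870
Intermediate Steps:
X(A) = 3 + A
46 + 134*(7 + X(-4))² = 46 + 134*(7 + (3 - 4))² = 46 + 134*(7 - 1)² = 46 + 134*6² = 46 + 134*36 = 46 + 4824 = 4870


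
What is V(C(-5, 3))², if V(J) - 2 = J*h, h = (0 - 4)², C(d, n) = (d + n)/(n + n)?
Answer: 100/9 ≈ 11.111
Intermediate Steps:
C(d, n) = (d + n)/(2*n) (C(d, n) = (d + n)/((2*n)) = (d + n)*(1/(2*n)) = (d + n)/(2*n))
h = 16 (h = (-4)² = 16)
V(J) = 2 + 16*J (V(J) = 2 + J*16 = 2 + 16*J)
V(C(-5, 3))² = (2 + 16*((½)*(-5 + 3)/3))² = (2 + 16*((½)*(⅓)*(-2)))² = (2 + 16*(-⅓))² = (2 - 16/3)² = (-10/3)² = 100/9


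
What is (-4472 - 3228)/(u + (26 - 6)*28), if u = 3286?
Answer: -3850/1923 ≈ -2.0021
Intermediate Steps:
(-4472 - 3228)/(u + (26 - 6)*28) = (-4472 - 3228)/(3286 + (26 - 6)*28) = -7700/(3286 + 20*28) = -7700/(3286 + 560) = -7700/3846 = -7700*1/3846 = -3850/1923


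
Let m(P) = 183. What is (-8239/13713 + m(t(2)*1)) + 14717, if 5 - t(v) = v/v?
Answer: 29187923/1959 ≈ 14899.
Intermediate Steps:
t(v) = 4 (t(v) = 5 - v/v = 5 - 1*1 = 5 - 1 = 4)
(-8239/13713 + m(t(2)*1)) + 14717 = (-8239/13713 + 183) + 14717 = (-8239*1/13713 + 183) + 14717 = (-1177/1959 + 183) + 14717 = 357320/1959 + 14717 = 29187923/1959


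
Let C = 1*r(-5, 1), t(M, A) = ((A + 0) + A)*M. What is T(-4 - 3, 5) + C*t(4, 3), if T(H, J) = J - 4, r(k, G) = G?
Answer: 25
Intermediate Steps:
T(H, J) = -4 + J
t(M, A) = 2*A*M (t(M, A) = (A + A)*M = (2*A)*M = 2*A*M)
C = 1 (C = 1*1 = 1)
T(-4 - 3, 5) + C*t(4, 3) = (-4 + 5) + 1*(2*3*4) = 1 + 1*24 = 1 + 24 = 25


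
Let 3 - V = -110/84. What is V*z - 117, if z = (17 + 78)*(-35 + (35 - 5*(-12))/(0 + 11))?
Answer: -2520302/231 ≈ -10910.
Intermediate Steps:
z = -27550/11 (z = 95*(-35 + (35 + 60)/11) = 95*(-35 + 95*(1/11)) = 95*(-35 + 95/11) = 95*(-290/11) = -27550/11 ≈ -2504.5)
V = 181/42 (V = 3 - (-110)/84 = 3 - 1*(-55/42) = 3 + 55/42 = 181/42 ≈ 4.3095)
V*z - 117 = (181/42)*(-27550/11) - 117 = -2493275/231 - 117 = -2520302/231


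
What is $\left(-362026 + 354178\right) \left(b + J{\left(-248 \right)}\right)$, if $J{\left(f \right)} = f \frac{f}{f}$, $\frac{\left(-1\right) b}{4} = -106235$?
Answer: $-3332982816$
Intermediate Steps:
$b = 424940$ ($b = \left(-4\right) \left(-106235\right) = 424940$)
$J{\left(f \right)} = f$ ($J{\left(f \right)} = f 1 = f$)
$\left(-362026 + 354178\right) \left(b + J{\left(-248 \right)}\right) = \left(-362026 + 354178\right) \left(424940 - 248\right) = \left(-7848\right) 424692 = -3332982816$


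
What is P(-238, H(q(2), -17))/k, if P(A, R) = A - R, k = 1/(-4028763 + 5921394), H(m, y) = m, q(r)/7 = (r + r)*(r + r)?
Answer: -662420850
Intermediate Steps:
q(r) = 28*r**2 (q(r) = 7*((r + r)*(r + r)) = 7*((2*r)*(2*r)) = 7*(4*r**2) = 28*r**2)
k = 1/1892631 ≈ 5.2836e-7
P(-238, H(q(2), -17))/k = (-238 - 28*2**2)/(1/1892631) = (-238 - 28*4)*1892631 = (-238 - 1*112)*1892631 = (-238 - 112)*1892631 = -350*1892631 = -662420850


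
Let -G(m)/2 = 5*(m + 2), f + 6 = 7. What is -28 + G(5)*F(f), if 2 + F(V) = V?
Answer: 42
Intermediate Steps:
f = 1 (f = -6 + 7 = 1)
F(V) = -2 + V
G(m) = -20 - 10*m (G(m) = -10*(m + 2) = -10*(2 + m) = -2*(10 + 5*m) = -20 - 10*m)
-28 + G(5)*F(f) = -28 + (-20 - 10*5)*(-2 + 1) = -28 + (-20 - 50)*(-1) = -28 - 70*(-1) = -28 + 70 = 42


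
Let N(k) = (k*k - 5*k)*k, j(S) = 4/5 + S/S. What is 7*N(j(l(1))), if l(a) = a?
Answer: -9072/125 ≈ -72.576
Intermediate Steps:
j(S) = 9/5 (j(S) = 4*(⅕) + 1 = ⅘ + 1 = 9/5)
N(k) = k*(k² - 5*k) (N(k) = (k² - 5*k)*k = k*(k² - 5*k))
7*N(j(l(1))) = 7*((9/5)²*(-5 + 9/5)) = 7*((81/25)*(-16/5)) = 7*(-1296/125) = -9072/125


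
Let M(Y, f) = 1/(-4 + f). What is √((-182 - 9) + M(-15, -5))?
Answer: 2*I*√430/3 ≈ 13.824*I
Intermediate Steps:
√((-182 - 9) + M(-15, -5)) = √((-182 - 9) + 1/(-4 - 5)) = √(-191 + 1/(-9)) = √(-191 - ⅑) = √(-1720/9) = 2*I*√430/3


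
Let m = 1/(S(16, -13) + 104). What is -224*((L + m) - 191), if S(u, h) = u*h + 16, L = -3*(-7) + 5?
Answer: 406588/11 ≈ 36963.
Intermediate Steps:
L = 26 (L = 21 + 5 = 26)
S(u, h) = 16 + h*u (S(u, h) = h*u + 16 = 16 + h*u)
m = -1/88 (m = 1/((16 - 13*16) + 104) = 1/((16 - 208) + 104) = 1/(-192 + 104) = 1/(-88) = -1/88 ≈ -0.011364)
-224*((L + m) - 191) = -224*((26 - 1/88) - 191) = -224*(2287/88 - 191) = -224*(-14521/88) = 406588/11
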